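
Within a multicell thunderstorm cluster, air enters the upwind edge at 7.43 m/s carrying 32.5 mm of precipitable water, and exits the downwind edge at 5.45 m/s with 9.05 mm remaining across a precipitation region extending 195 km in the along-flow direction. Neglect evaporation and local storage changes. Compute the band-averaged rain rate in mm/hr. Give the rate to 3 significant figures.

R ≈ 3.55 mm/hr

Column moisture flux per unit crosswind length is F = V × PW.
Inflow: F_in = 7.43 × 32.5 = 241.475 mm·m/s
Outflow: F_out = 5.45 × 9.05 = 49.3225 mm·m/s
Steady-state rate R = (F_in − F_out)/L = (241.475 − 49.3225) / 195000 m = 9.854e-04 mm/s.
R = 9.854e-04 × 3600 = 3.55 mm/hr.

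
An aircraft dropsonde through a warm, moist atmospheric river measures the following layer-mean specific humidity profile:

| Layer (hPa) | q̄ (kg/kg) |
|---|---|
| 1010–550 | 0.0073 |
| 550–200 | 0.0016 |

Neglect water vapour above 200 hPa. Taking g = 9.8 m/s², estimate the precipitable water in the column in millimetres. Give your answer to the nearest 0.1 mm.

PW ≈ 40.0 mm

Precipitable water is the column-integrated vapour mass per unit area: PW = (1/g) Σ q̄ Δp, with q in kg/kg and Δp in Pa (1 kg/m² of water = 1 mm).
Layer 1010–550 hPa: Δp = 460 hPa = 46000 Pa, q̄ = 0.0073 kg/kg → 0.0073 × 46000 / 9.8 = 34.27 mm
Layer 550–200 hPa: Δp = 350 hPa = 35000 Pa, q̄ = 0.0016 kg/kg → 0.0016 × 35000 / 9.8 = 5.71 mm
PW = 34.27 + 5.71 = 39.98 ≈ 40.0 mm.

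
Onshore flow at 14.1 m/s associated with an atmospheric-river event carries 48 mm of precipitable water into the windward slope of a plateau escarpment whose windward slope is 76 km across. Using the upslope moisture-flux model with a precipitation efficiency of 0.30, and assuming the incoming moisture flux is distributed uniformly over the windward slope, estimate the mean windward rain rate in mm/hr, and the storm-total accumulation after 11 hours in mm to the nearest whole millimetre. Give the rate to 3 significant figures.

Incoming column moisture flux per unit ridge length: F = V × PW = 14.1 × 48 = 676.8 mm·m/s.
Spread over the 76 km slope with efficiency ε = 0.30: R = ε·F/W = 0.30 × 676.8 / 76000 m = 2.672e-03 mm/s.
R = 2.672e-03 × 3600 = 9.62 mm/hr.
Over 11 h: total = 9.62 × 11 = 105.82 ≈ 106 mm.

R ≈ 9.62 mm/hr; total ≈ 106 mm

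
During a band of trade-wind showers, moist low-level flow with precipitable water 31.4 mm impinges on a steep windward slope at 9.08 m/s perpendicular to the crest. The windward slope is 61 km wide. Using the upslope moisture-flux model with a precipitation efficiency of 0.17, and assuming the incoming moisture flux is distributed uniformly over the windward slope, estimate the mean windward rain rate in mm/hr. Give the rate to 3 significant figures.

R ≈ 2.86 mm/hr

Incoming column moisture flux per unit ridge length: F = V × PW = 9.08 × 31.4 = 285.112 mm·m/s.
Spread over the 61 km slope with efficiency ε = 0.17: R = ε·F/W = 0.17 × 285.112 / 61000 m = 7.946e-04 mm/s.
R = 7.946e-04 × 3600 = 2.86 mm/hr.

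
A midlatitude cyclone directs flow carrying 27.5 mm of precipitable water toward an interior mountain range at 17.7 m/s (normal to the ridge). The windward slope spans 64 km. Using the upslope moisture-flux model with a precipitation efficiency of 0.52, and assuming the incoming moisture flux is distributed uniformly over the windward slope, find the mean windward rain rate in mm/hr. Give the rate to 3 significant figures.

R ≈ 14.2 mm/hr

Incoming column moisture flux per unit ridge length: F = V × PW = 17.7 × 27.5 = 486.75 mm·m/s.
Spread over the 64 km slope with efficiency ε = 0.52: R = ε·F/W = 0.52 × 486.75 / 64000 m = 3.955e-03 mm/s.
R = 3.955e-03 × 3600 = 14.2 mm/hr.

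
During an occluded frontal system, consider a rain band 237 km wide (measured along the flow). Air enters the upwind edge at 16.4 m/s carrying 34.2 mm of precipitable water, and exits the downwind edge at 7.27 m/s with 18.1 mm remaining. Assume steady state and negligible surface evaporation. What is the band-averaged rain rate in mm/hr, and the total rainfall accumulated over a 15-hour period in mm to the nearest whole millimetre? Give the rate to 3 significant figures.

Column moisture flux per unit crosswind length is F = V × PW.
Inflow: F_in = 16.4 × 34.2 = 560.88 mm·m/s
Outflow: F_out = 7.27 × 18.1 = 131.587 mm·m/s
Steady-state rate R = (F_in − F_out)/L = (560.88 − 131.587) / 237000 m = 1.811e-03 mm/s.
R = 1.811e-03 × 3600 = 6.52 mm/hr.
Over 15 h: total = 6.52 × 15 = 97.8 ≈ 98 mm.

R ≈ 6.52 mm/hr; total ≈ 98 mm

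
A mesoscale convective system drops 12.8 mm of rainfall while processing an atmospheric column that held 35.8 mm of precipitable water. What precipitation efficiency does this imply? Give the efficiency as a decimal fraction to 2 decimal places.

ε ≈ 0.36

ε = rainfall / PW = 12.8 / 35.8 = 0.36.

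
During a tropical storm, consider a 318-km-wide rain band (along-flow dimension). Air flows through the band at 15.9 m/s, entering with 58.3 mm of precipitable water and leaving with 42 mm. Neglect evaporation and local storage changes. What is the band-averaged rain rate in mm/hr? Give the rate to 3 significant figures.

Column moisture flux per unit crosswind length is F = V × PW.
Inflow: F_in = 15.9 × 58.3 = 926.97 mm·m/s
Outflow: F_out = 15.9 × 42 = 667.8 mm·m/s
Steady-state rate R = (F_in − F_out)/L = (926.97 − 667.8) / 318000 m = 8.150e-04 mm/s.
R = 8.150e-04 × 3600 = 2.93 mm/hr.

R ≈ 2.93 mm/hr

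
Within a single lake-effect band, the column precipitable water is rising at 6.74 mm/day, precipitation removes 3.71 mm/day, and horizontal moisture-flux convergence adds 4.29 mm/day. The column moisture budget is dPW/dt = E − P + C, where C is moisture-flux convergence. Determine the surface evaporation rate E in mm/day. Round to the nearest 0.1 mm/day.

E ≈ 6.2 mm/day

dPW/dt = +6.74 mm/day.
E = dPW/dt + P − C = (+6.74) + 3.71 − (4.29) = 6.2 mm/day.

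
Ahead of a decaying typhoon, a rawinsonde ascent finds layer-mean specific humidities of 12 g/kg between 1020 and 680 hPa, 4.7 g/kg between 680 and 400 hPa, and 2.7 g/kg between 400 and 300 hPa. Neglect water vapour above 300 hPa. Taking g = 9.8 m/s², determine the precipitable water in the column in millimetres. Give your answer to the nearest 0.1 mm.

PW ≈ 57.8 mm

Precipitable water is the column-integrated vapour mass per unit area: PW = (1/g) Σ q̄ Δp, with q in kg/kg and Δp in Pa (1 kg/m² of water = 1 mm).
Layer 1020–680 hPa: Δp = 340 hPa = 34000 Pa, q̄ = 0.012 kg/kg → 0.012 × 34000 / 9.8 = 41.63 mm
Layer 680–400 hPa: Δp = 280 hPa = 28000 Pa, q̄ = 0.0047 kg/kg → 0.0047 × 28000 / 9.8 = 13.43 mm
Layer 400–300 hPa: Δp = 100 hPa = 10000 Pa, q̄ = 0.0027 kg/kg → 0.0027 × 10000 / 9.8 = 2.76 mm
PW = 41.63 + 13.43 + 2.76 = 57.82 ≈ 57.8 mm.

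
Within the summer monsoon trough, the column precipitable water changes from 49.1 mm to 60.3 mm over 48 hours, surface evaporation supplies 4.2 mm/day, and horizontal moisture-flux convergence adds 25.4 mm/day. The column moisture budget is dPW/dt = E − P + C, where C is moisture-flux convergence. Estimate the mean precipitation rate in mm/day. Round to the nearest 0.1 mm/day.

P ≈ 24.0 mm/day

dPW/dt = (60.3 − 49.1) mm / (48/24 day) = +5.600 mm/day.
P = E + C − dPW/dt = 4.2 + (25.4) − (+5.600) = 24.0 mm/day.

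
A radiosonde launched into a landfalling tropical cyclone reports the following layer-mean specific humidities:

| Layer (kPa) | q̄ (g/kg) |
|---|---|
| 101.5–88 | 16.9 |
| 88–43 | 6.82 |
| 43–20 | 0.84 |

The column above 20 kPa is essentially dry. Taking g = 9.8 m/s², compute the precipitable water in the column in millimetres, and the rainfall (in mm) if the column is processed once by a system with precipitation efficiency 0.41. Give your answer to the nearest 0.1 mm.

PW ≈ 56.6 mm; rainfall ≈ 23.2 mm

Precipitable water is the column-integrated vapour mass per unit area: PW = (1/g) Σ q̄ Δp, with q in kg/kg and Δp in Pa (1 kg/m² of water = 1 mm).
Layer 101.5–88 kPa: Δp = 135 hPa = 13500 Pa, q̄ = 0.0169 kg/kg → 0.0169 × 13500 / 9.8 = 23.28 mm
Layer 88–43 kPa: Δp = 450 hPa = 45000 Pa, q̄ = 0.00682 kg/kg → 0.00682 × 45000 / 9.8 = 31.32 mm
Layer 43–20 kPa: Δp = 230 hPa = 23000 Pa, q̄ = 0.00084 kg/kg → 0.00084 × 23000 / 9.8 = 1.97 mm
PW = 23.28 + 31.32 + 1.97 = 56.57 ≈ 56.6 mm.
Rainfall = ε × PW = 0.41 × 56.6 = 23.2 mm.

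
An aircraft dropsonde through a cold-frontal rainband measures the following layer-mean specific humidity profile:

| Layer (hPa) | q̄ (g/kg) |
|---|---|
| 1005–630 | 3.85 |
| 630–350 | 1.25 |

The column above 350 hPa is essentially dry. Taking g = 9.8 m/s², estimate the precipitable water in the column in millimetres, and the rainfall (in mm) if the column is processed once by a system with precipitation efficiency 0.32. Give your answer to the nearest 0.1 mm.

Precipitable water is the column-integrated vapour mass per unit area: PW = (1/g) Σ q̄ Δp, with q in kg/kg and Δp in Pa (1 kg/m² of water = 1 mm).
Layer 1005–630 hPa: Δp = 375 hPa = 37500 Pa, q̄ = 0.00385 kg/kg → 0.00385 × 37500 / 9.8 = 14.73 mm
Layer 630–350 hPa: Δp = 280 hPa = 28000 Pa, q̄ = 0.00125 kg/kg → 0.00125 × 28000 / 9.8 = 3.57 mm
PW = 14.73 + 3.57 = 18.30 ≈ 18.3 mm.
Rainfall = ε × PW = 0.32 × 18.3 = 5.9 mm.

PW ≈ 18.3 mm; rainfall ≈ 5.9 mm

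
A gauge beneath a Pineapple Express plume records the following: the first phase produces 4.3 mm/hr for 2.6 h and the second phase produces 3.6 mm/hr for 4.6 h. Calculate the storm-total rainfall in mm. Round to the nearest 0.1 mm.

total ≈ 27.7 mm

Total = Σ Rᵢ Δtᵢ = 4.3 × 2.6 + 3.6 × 4.6
      = 11.18 + 16.56 = 27.7 mm.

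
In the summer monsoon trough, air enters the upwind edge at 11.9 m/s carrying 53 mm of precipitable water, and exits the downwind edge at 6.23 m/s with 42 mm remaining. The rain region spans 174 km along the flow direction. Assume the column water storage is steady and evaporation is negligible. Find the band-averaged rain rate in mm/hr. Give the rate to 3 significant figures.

R ≈ 7.64 mm/hr

Column moisture flux per unit crosswind length is F = V × PW.
Inflow: F_in = 11.9 × 53 = 630.7 mm·m/s
Outflow: F_out = 6.23 × 42 = 261.66 mm·m/s
Steady-state rate R = (F_in − F_out)/L = (630.7 − 261.66) / 174000 m = 2.121e-03 mm/s.
R = 2.121e-03 × 3600 = 7.64 mm/hr.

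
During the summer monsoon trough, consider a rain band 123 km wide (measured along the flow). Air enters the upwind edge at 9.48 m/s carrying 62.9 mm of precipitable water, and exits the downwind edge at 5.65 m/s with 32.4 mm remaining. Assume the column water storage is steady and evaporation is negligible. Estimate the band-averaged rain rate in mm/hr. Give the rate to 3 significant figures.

Column moisture flux per unit crosswind length is F = V × PW.
Inflow: F_in = 9.48 × 62.9 = 596.292 mm·m/s
Outflow: F_out = 5.65 × 32.4 = 183.06 mm·m/s
Steady-state rate R = (F_in − F_out)/L = (596.292 − 183.06) / 123000 m = 3.360e-03 mm/s.
R = 3.360e-03 × 3600 = 12.1 mm/hr.

R ≈ 12.1 mm/hr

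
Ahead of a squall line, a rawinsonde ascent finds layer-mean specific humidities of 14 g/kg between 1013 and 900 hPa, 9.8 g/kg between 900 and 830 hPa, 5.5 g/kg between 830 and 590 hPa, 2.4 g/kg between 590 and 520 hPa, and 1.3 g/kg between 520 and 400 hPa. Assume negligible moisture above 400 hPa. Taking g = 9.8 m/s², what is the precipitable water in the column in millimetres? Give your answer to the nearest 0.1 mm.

PW ≈ 39.9 mm

Precipitable water is the column-integrated vapour mass per unit area: PW = (1/g) Σ q̄ Δp, with q in kg/kg and Δp in Pa (1 kg/m² of water = 1 mm).
Layer 1013–900 hPa: Δp = 113 hPa = 11300 Pa, q̄ = 0.014 kg/kg → 0.014 × 11300 / 9.8 = 16.14 mm
Layer 900–830 hPa: Δp = 70 hPa = 7000 Pa, q̄ = 0.0098 kg/kg → 0.0098 × 7000 / 9.8 = 7.00 mm
Layer 830–590 hPa: Δp = 240 hPa = 24000 Pa, q̄ = 0.0055 kg/kg → 0.0055 × 24000 / 9.8 = 13.47 mm
Layer 590–520 hPa: Δp = 70 hPa = 7000 Pa, q̄ = 0.0024 kg/kg → 0.0024 × 7000 / 9.8 = 1.71 mm
Layer 520–400 hPa: Δp = 120 hPa = 12000 Pa, q̄ = 0.0013 kg/kg → 0.0013 × 12000 / 9.8 = 1.59 mm
PW = 16.14 + 7.00 + 13.47 + 1.71 + 1.59 = 39.91 ≈ 39.9 mm.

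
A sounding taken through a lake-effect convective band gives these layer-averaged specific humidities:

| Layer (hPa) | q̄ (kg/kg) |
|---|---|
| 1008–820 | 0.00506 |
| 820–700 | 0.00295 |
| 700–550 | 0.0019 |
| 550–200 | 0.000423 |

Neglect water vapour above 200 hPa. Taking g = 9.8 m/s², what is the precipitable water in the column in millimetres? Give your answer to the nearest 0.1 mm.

Precipitable water is the column-integrated vapour mass per unit area: PW = (1/g) Σ q̄ Δp, with q in kg/kg and Δp in Pa (1 kg/m² of water = 1 mm).
Layer 1008–820 hPa: Δp = 188 hPa = 18800 Pa, q̄ = 0.00506 kg/kg → 0.00506 × 18800 / 9.8 = 9.71 mm
Layer 820–700 hPa: Δp = 120 hPa = 12000 Pa, q̄ = 0.00295 kg/kg → 0.00295 × 12000 / 9.8 = 3.61 mm
Layer 700–550 hPa: Δp = 150 hPa = 15000 Pa, q̄ = 0.0019 kg/kg → 0.0019 × 15000 / 9.8 = 2.91 mm
Layer 550–200 hPa: Δp = 350 hPa = 35000 Pa, q̄ = 0.000423 kg/kg → 0.000423 × 35000 / 9.8 = 1.51 mm
PW = 9.71 + 3.61 + 2.91 + 1.51 = 17.74 ≈ 17.7 mm.

PW ≈ 17.7 mm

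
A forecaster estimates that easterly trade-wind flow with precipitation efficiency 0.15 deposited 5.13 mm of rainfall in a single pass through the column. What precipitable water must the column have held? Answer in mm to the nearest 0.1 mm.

PW ≈ 34.2 mm

PW = rainfall / ε = 5.13 / 0.15 = 34.2 mm.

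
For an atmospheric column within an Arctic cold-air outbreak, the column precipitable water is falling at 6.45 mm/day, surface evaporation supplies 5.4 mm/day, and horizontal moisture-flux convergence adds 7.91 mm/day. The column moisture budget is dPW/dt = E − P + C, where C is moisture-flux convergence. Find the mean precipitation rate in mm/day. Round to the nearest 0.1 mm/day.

P ≈ 19.8 mm/day

dPW/dt = -6.45 mm/day.
P = E + C − dPW/dt = 5.4 + (7.91) − (-6.45) = 19.8 mm/day.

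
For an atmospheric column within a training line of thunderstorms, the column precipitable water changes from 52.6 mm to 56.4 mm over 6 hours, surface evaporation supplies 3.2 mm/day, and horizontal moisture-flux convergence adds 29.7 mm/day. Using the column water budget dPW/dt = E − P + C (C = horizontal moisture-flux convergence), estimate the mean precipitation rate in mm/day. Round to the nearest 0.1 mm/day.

P ≈ 17.7 mm/day

dPW/dt = (56.4 − 52.6) mm / (6/24 day) = +15.200 mm/day.
P = E + C − dPW/dt = 3.2 + (29.7) − (+15.200) = 17.7 mm/day.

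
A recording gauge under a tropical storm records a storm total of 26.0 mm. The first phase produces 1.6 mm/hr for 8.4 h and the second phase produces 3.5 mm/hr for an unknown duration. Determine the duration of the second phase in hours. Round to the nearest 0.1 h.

duration ≈ 3.6 h

Known phases: 1.6 × 8.4 = 13.44 mm.
Remaining depth = 26.0 − 13.44 = 12.56 mm.
Duration = 12.56 / 3.5 = 3.6 h.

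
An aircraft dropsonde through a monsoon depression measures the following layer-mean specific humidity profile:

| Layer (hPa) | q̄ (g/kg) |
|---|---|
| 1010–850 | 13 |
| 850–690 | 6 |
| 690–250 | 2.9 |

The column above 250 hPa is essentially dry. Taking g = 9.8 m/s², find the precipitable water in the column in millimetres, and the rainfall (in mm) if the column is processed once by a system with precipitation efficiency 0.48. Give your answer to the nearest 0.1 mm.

Precipitable water is the column-integrated vapour mass per unit area: PW = (1/g) Σ q̄ Δp, with q in kg/kg and Δp in Pa (1 kg/m² of water = 1 mm).
Layer 1010–850 hPa: Δp = 160 hPa = 16000 Pa, q̄ = 0.013 kg/kg → 0.013 × 16000 / 9.8 = 21.22 mm
Layer 850–690 hPa: Δp = 160 hPa = 16000 Pa, q̄ = 0.006 kg/kg → 0.006 × 16000 / 9.8 = 9.80 mm
Layer 690–250 hPa: Δp = 440 hPa = 44000 Pa, q̄ = 0.0029 kg/kg → 0.0029 × 44000 / 9.8 = 13.02 mm
PW = 21.22 + 9.80 + 13.02 = 44.04 ≈ 44.0 mm.
Rainfall = ε × PW = 0.48 × 44.0 = 21.1 mm.

PW ≈ 44.0 mm; rainfall ≈ 21.1 mm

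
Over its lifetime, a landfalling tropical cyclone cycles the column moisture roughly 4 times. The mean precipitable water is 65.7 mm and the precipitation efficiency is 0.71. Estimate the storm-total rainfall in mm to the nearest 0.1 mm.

rainfall ≈ 186.6 mm

Each cycle deposits ε × PW = 0.71 × 65.7 = 46.647 mm.
Over 4 cycles: 4 × 46.647 = 186.6 mm.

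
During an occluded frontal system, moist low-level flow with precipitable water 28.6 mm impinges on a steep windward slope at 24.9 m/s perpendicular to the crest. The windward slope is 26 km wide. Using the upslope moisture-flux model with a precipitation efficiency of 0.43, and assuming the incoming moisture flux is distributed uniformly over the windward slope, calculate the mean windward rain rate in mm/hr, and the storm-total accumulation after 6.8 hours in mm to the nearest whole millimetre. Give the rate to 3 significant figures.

R ≈ 42.4 mm/hr; total ≈ 288 mm

Incoming column moisture flux per unit ridge length: F = V × PW = 24.9 × 28.6 = 712.14 mm·m/s.
Spread over the 26 km slope with efficiency ε = 0.43: R = ε·F/W = 0.43 × 712.14 / 26000 m = 1.178e-02 mm/s.
R = 1.178e-02 × 3600 = 42.4 mm/hr.
Over 6.8 h: total = 42.4 × 6.8 = 288.32 ≈ 288 mm.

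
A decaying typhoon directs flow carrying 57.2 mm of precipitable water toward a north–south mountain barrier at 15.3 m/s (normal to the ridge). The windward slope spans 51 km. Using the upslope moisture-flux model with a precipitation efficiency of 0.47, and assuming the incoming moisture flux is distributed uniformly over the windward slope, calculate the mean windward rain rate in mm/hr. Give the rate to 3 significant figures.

R ≈ 29.0 mm/hr

Incoming column moisture flux per unit ridge length: F = V × PW = 15.3 × 57.2 = 875.16 mm·m/s.
Spread over the 51 km slope with efficiency ε = 0.47: R = ε·F/W = 0.47 × 875.16 / 51000 m = 8.065e-03 mm/s.
R = 8.065e-03 × 3600 = 29.0 mm/hr.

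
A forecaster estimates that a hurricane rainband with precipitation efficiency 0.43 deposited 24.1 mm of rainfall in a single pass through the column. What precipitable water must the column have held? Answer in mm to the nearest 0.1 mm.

PW = rainfall / ε = 24.1 / 0.43 = 56.0 mm.

PW ≈ 56.0 mm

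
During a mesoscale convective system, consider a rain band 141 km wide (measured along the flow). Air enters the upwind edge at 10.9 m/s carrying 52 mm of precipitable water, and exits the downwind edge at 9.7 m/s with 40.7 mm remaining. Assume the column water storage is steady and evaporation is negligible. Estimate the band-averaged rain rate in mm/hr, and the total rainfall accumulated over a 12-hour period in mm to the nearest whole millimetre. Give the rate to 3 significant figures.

R ≈ 4.39 mm/hr; total ≈ 53 mm

Column moisture flux per unit crosswind length is F = V × PW.
Inflow: F_in = 10.9 × 52 = 566.8 mm·m/s
Outflow: F_out = 9.7 × 40.7 = 394.79 mm·m/s
Steady-state rate R = (F_in − F_out)/L = (566.8 − 394.79) / 141000 m = 1.220e-03 mm/s.
R = 1.220e-03 × 3600 = 4.39 mm/hr.
Over 12 h: total = 4.39 × 12 = 52.68 ≈ 53 mm.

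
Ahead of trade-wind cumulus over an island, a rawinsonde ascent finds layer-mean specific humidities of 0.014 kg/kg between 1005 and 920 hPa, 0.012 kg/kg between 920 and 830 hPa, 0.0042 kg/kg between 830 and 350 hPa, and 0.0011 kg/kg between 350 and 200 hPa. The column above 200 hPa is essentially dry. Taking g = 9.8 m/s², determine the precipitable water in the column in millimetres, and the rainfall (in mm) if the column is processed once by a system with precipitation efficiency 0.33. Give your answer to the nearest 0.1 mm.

Precipitable water is the column-integrated vapour mass per unit area: PW = (1/g) Σ q̄ Δp, with q in kg/kg and Δp in Pa (1 kg/m² of water = 1 mm).
Layer 1005–920 hPa: Δp = 85 hPa = 8500 Pa, q̄ = 0.014 kg/kg → 0.014 × 8500 / 9.8 = 12.14 mm
Layer 920–830 hPa: Δp = 90 hPa = 9000 Pa, q̄ = 0.012 kg/kg → 0.012 × 9000 / 9.8 = 11.02 mm
Layer 830–350 hPa: Δp = 480 hPa = 48000 Pa, q̄ = 0.0042 kg/kg → 0.0042 × 48000 / 9.8 = 20.57 mm
Layer 350–200 hPa: Δp = 150 hPa = 15000 Pa, q̄ = 0.0011 kg/kg → 0.0011 × 15000 / 9.8 = 1.68 mm
PW = 12.14 + 11.02 + 20.57 + 1.68 = 45.41 ≈ 45.4 mm.
Rainfall = ε × PW = 0.33 × 45.4 = 15.0 mm.

PW ≈ 45.4 mm; rainfall ≈ 15.0 mm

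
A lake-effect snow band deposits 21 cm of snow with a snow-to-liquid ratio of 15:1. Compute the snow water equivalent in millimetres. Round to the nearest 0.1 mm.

SWE = snow depth / ratio = 21 cm / 15 = 1.400 cm = 14.0 mm.

SWE ≈ 14.0 mm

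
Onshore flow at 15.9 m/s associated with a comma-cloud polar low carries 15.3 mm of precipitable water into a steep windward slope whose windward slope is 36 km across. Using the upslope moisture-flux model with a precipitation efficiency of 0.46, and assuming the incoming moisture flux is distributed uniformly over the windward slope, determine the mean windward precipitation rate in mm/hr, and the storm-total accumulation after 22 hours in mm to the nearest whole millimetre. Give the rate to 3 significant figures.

R ≈ 11.2 mm/hr; total ≈ 246 mm

Incoming column moisture flux per unit ridge length: F = V × PW = 15.9 × 15.3 = 243.27 mm·m/s.
Spread over the 36 km slope with efficiency ε = 0.46: R = ε·F/W = 0.46 × 243.27 / 36000 m = 3.108e-03 mm/s.
R = 3.108e-03 × 3600 = 11.2 mm/hr.
Over 22 h: total = 11.2 × 22 = 246.4 ≈ 246 mm.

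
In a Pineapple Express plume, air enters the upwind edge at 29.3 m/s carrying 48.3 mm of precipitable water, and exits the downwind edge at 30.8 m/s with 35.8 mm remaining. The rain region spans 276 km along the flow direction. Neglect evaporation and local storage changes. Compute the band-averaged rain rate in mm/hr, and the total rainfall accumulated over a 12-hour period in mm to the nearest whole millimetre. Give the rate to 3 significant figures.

Column moisture flux per unit crosswind length is F = V × PW.
Inflow: F_in = 29.3 × 48.3 = 1415.19 mm·m/s
Outflow: F_out = 30.8 × 35.8 = 1102.64 mm·m/s
Steady-state rate R = (F_in − F_out)/L = (1415.19 − 1102.64) / 276000 m = 1.132e-03 mm/s.
R = 1.132e-03 × 3600 = 4.08 mm/hr.
Over 12 h: total = 4.08 × 12 = 48.96 ≈ 49 mm.

R ≈ 4.08 mm/hr; total ≈ 49 mm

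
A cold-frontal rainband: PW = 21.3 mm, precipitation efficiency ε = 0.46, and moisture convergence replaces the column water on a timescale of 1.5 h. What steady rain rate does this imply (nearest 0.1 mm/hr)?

Each overturning extracts ε × PW = 0.46 × 21.3 = 9.798 mm.
Rate = ε·PW / τ = 9.798 / 1.5 h = 6.5 mm/hr.

R ≈ 6.5 mm/hr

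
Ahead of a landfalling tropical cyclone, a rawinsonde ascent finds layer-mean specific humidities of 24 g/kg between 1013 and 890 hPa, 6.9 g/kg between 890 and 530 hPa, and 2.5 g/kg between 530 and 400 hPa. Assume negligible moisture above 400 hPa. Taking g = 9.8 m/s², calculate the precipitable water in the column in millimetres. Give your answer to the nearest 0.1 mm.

Precipitable water is the column-integrated vapour mass per unit area: PW = (1/g) Σ q̄ Δp, with q in kg/kg and Δp in Pa (1 kg/m² of water = 1 mm).
Layer 1013–890 hPa: Δp = 123 hPa = 12300 Pa, q̄ = 0.024 kg/kg → 0.024 × 12300 / 9.8 = 30.12 mm
Layer 890–530 hPa: Δp = 360 hPa = 36000 Pa, q̄ = 0.0069 kg/kg → 0.0069 × 36000 / 9.8 = 25.35 mm
Layer 530–400 hPa: Δp = 130 hPa = 13000 Pa, q̄ = 0.0025 kg/kg → 0.0025 × 13000 / 9.8 = 3.32 mm
PW = 30.12 + 25.35 + 3.32 = 58.79 ≈ 58.8 mm.

PW ≈ 58.8 mm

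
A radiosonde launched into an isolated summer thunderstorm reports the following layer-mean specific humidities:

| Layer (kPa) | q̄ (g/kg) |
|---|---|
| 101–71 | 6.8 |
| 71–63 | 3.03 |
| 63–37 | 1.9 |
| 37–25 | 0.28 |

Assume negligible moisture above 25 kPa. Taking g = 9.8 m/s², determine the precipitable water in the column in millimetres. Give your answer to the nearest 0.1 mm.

Precipitable water is the column-integrated vapour mass per unit area: PW = (1/g) Σ q̄ Δp, with q in kg/kg and Δp in Pa (1 kg/m² of water = 1 mm).
Layer 101–71 kPa: Δp = 300 hPa = 30000 Pa, q̄ = 0.0068 kg/kg → 0.0068 × 30000 / 9.8 = 20.82 mm
Layer 71–63 kPa: Δp = 80 hPa = 8000 Pa, q̄ = 0.00303 kg/kg → 0.00303 × 8000 / 9.8 = 2.47 mm
Layer 63–37 kPa: Δp = 260 hPa = 26000 Pa, q̄ = 0.0019 kg/kg → 0.0019 × 26000 / 9.8 = 5.04 mm
Layer 37–25 kPa: Δp = 120 hPa = 12000 Pa, q̄ = 0.00028 kg/kg → 0.00028 × 12000 / 9.8 = 0.34 mm
PW = 20.82 + 2.47 + 5.04 + 0.34 = 28.67 ≈ 28.7 mm.

PW ≈ 28.7 mm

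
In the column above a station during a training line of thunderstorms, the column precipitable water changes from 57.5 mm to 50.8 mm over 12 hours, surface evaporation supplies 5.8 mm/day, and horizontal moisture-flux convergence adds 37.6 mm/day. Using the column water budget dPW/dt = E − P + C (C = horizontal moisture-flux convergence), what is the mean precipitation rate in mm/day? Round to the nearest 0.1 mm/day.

dPW/dt = (50.8 − 57.5) mm / (12/24 day) = -13.400 mm/day.
P = E + C − dPW/dt = 5.8 + (37.6) − (-13.400) = 56.8 mm/day.

P ≈ 56.8 mm/day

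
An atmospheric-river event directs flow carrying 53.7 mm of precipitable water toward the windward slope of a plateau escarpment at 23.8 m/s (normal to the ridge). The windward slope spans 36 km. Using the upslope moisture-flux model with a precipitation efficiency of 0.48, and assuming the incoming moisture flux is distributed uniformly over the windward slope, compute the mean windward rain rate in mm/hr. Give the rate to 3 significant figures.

Incoming column moisture flux per unit ridge length: F = V × PW = 23.8 × 53.7 = 1278.06 mm·m/s.
Spread over the 36 km slope with efficiency ε = 0.48: R = ε·F/W = 0.48 × 1278.06 / 36000 m = 1.704e-02 mm/s.
R = 1.704e-02 × 3600 = 61.3 mm/hr.

R ≈ 61.3 mm/hr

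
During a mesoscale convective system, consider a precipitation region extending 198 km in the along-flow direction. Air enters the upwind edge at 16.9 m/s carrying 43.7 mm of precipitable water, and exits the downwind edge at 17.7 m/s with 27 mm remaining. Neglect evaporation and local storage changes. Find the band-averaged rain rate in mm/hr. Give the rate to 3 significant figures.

R ≈ 4.74 mm/hr

Column moisture flux per unit crosswind length is F = V × PW.
Inflow: F_in = 16.9 × 43.7 = 738.53 mm·m/s
Outflow: F_out = 17.7 × 27 = 477.9 mm·m/s
Steady-state rate R = (F_in − F_out)/L = (738.53 − 477.9) / 198000 m = 1.316e-03 mm/s.
R = 1.316e-03 × 3600 = 4.74 mm/hr.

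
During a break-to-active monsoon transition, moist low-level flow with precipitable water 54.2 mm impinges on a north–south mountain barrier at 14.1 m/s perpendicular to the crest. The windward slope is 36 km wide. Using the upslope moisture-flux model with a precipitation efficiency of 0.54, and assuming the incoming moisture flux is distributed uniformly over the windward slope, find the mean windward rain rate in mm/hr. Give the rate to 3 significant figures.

R ≈ 41.3 mm/hr

Incoming column moisture flux per unit ridge length: F = V × PW = 14.1 × 54.2 = 764.22 mm·m/s.
Spread over the 36 km slope with efficiency ε = 0.54: R = ε·F/W = 0.54 × 764.22 / 36000 m = 1.146e-02 mm/s.
R = 1.146e-02 × 3600 = 41.3 mm/hr.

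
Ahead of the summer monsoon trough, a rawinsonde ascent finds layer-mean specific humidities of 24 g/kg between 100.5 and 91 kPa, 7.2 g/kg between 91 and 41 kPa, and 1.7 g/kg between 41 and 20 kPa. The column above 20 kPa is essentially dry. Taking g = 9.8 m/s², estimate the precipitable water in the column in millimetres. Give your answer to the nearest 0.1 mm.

PW ≈ 63.6 mm

Precipitable water is the column-integrated vapour mass per unit area: PW = (1/g) Σ q̄ Δp, with q in kg/kg and Δp in Pa (1 kg/m² of water = 1 mm).
Layer 100.5–91 kPa: Δp = 95 hPa = 9500 Pa, q̄ = 0.024 kg/kg → 0.024 × 9500 / 9.8 = 23.27 mm
Layer 91–41 kPa: Δp = 500 hPa = 50000 Pa, q̄ = 0.0072 kg/kg → 0.0072 × 50000 / 9.8 = 36.73 mm
Layer 41–20 kPa: Δp = 210 hPa = 21000 Pa, q̄ = 0.0017 kg/kg → 0.0017 × 21000 / 9.8 = 3.64 mm
PW = 23.27 + 36.73 + 3.64 = 63.64 ≈ 63.6 mm.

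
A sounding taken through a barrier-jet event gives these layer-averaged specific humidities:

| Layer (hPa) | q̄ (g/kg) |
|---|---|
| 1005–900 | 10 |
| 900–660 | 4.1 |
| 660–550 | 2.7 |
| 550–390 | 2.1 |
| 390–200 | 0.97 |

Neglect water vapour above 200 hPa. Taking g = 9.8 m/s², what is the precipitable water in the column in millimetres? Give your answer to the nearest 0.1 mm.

PW ≈ 29.1 mm

Precipitable water is the column-integrated vapour mass per unit area: PW = (1/g) Σ q̄ Δp, with q in kg/kg and Δp in Pa (1 kg/m² of water = 1 mm).
Layer 1005–900 hPa: Δp = 105 hPa = 10500 Pa, q̄ = 0.01 kg/kg → 0.01 × 10500 / 9.8 = 10.71 mm
Layer 900–660 hPa: Δp = 240 hPa = 24000 Pa, q̄ = 0.0041 kg/kg → 0.0041 × 24000 / 9.8 = 10.04 mm
Layer 660–550 hPa: Δp = 110 hPa = 11000 Pa, q̄ = 0.0027 kg/kg → 0.0027 × 11000 / 9.8 = 3.03 mm
Layer 550–390 hPa: Δp = 160 hPa = 16000 Pa, q̄ = 0.0021 kg/kg → 0.0021 × 16000 / 9.8 = 3.43 mm
Layer 390–200 hPa: Δp = 190 hPa = 19000 Pa, q̄ = 0.00097 kg/kg → 0.00097 × 19000 / 9.8 = 1.88 mm
PW = 10.71 + 10.04 + 3.03 + 3.43 + 1.88 = 29.09 ≈ 29.1 mm.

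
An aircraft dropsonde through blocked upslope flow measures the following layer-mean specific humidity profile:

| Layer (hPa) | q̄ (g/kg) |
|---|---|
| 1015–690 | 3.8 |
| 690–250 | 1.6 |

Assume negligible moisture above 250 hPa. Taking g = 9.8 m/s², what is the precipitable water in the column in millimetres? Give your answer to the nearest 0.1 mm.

PW ≈ 19.8 mm

Precipitable water is the column-integrated vapour mass per unit area: PW = (1/g) Σ q̄ Δp, with q in kg/kg and Δp in Pa (1 kg/m² of water = 1 mm).
Layer 1015–690 hPa: Δp = 325 hPa = 32500 Pa, q̄ = 0.0038 kg/kg → 0.0038 × 32500 / 9.8 = 12.60 mm
Layer 690–250 hPa: Δp = 440 hPa = 44000 Pa, q̄ = 0.0016 kg/kg → 0.0016 × 44000 / 9.8 = 7.18 mm
PW = 12.60 + 7.18 = 19.78 ≈ 19.8 mm.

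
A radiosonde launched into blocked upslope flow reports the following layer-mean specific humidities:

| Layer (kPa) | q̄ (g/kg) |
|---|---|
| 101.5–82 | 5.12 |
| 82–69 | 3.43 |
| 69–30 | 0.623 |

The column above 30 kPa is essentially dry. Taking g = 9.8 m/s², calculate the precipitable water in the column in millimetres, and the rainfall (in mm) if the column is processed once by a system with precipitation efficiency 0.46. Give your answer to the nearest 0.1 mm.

PW ≈ 17.2 mm; rainfall ≈ 7.9 mm

Precipitable water is the column-integrated vapour mass per unit area: PW = (1/g) Σ q̄ Δp, with q in kg/kg and Δp in Pa (1 kg/m² of water = 1 mm).
Layer 101.5–82 kPa: Δp = 195 hPa = 19500 Pa, q̄ = 0.00512 kg/kg → 0.00512 × 19500 / 9.8 = 10.19 mm
Layer 82–69 kPa: Δp = 130 hPa = 13000 Pa, q̄ = 0.00343 kg/kg → 0.00343 × 13000 / 9.8 = 4.55 mm
Layer 69–30 kPa: Δp = 390 hPa = 39000 Pa, q̄ = 0.000623 kg/kg → 0.000623 × 39000 / 9.8 = 2.48 mm
PW = 10.19 + 4.55 + 2.48 = 17.22 ≈ 17.2 mm.
Rainfall = ε × PW = 0.46 × 17.2 = 7.9 mm.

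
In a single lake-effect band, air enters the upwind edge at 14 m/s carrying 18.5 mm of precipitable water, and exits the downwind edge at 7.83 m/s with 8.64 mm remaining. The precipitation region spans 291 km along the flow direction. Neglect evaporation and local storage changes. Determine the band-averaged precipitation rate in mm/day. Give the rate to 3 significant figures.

Column moisture flux per unit crosswind length is F = V × PW.
Inflow: F_in = 14 × 18.5 = 259 mm·m/s
Outflow: F_out = 7.83 × 8.64 = 67.6512 mm·m/s
Steady-state rate R = (F_in − F_out)/L = (259 − 67.6512) / 291000 m = 6.576e-04 mm/s.
R = 6.576e-04 × 3600 × 24 = 56.8 mm/day.

R ≈ 56.8 mm/day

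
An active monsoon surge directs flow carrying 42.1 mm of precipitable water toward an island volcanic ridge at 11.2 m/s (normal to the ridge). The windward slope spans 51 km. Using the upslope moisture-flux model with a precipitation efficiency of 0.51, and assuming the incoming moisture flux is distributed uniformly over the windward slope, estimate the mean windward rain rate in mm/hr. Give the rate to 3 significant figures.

Incoming column moisture flux per unit ridge length: F = V × PW = 11.2 × 42.1 = 471.52 mm·m/s.
Spread over the 51 km slope with efficiency ε = 0.51: R = ε·F/W = 0.51 × 471.52 / 51000 m = 4.715e-03 mm/s.
R = 4.715e-03 × 3600 = 17.0 mm/hr.

R ≈ 17.0 mm/hr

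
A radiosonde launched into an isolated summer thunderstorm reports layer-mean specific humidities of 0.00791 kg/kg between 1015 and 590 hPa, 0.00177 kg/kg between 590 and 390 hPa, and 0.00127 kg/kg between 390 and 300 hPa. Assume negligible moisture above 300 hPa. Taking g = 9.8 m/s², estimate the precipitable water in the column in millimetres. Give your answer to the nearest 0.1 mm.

PW ≈ 39.1 mm

Precipitable water is the column-integrated vapour mass per unit area: PW = (1/g) Σ q̄ Δp, with q in kg/kg and Δp in Pa (1 kg/m² of water = 1 mm).
Layer 1015–590 hPa: Δp = 425 hPa = 42500 Pa, q̄ = 0.00791 kg/kg → 0.00791 × 42500 / 9.8 = 34.30 mm
Layer 590–390 hPa: Δp = 200 hPa = 20000 Pa, q̄ = 0.00177 kg/kg → 0.00177 × 20000 / 9.8 = 3.61 mm
Layer 390–300 hPa: Δp = 90 hPa = 9000 Pa, q̄ = 0.00127 kg/kg → 0.00127 × 9000 / 9.8 = 1.17 mm
PW = 34.30 + 3.61 + 1.17 = 39.08 ≈ 39.1 mm.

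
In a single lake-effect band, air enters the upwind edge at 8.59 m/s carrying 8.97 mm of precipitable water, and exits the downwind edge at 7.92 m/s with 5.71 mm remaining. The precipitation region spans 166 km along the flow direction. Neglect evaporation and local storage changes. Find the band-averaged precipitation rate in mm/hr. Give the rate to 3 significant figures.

Column moisture flux per unit crosswind length is F = V × PW.
Inflow: F_in = 8.59 × 8.97 = 77.0523 mm·m/s
Outflow: F_out = 7.92 × 5.71 = 45.2232 mm·m/s
Steady-state rate R = (F_in − F_out)/L = (77.0523 − 45.2232) / 166000 m = 1.917e-04 mm/s.
R = 1.917e-04 × 3600 = 0.690 mm/hr.

R ≈ 0.690 mm/hr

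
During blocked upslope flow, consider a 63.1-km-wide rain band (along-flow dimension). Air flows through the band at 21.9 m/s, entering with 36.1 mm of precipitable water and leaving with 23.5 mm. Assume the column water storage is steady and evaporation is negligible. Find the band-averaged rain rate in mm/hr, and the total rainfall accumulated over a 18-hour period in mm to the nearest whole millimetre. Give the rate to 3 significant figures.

R ≈ 15.7 mm/hr; total ≈ 283 mm

Column moisture flux per unit crosswind length is F = V × PW.
Inflow: F_in = 21.9 × 36.1 = 790.59 mm·m/s
Outflow: F_out = 21.9 × 23.5 = 514.65 mm·m/s
Steady-state rate R = (F_in − F_out)/L = (790.59 − 514.65) / 63100 m = 4.373e-03 mm/s.
R = 4.373e-03 × 3600 = 15.7 mm/hr.
Over 18 h: total = 15.7 × 18 = 282.6 ≈ 283 mm.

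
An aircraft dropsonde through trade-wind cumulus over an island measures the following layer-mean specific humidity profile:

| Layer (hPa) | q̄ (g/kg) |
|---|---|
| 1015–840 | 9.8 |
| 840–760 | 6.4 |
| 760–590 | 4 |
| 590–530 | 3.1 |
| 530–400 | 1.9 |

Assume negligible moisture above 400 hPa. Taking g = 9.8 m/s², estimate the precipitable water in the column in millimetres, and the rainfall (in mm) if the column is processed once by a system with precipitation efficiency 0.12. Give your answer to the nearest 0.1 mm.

PW ≈ 34.1 mm; rainfall ≈ 4.1 mm

Precipitable water is the column-integrated vapour mass per unit area: PW = (1/g) Σ q̄ Δp, with q in kg/kg and Δp in Pa (1 kg/m² of water = 1 mm).
Layer 1015–840 hPa: Δp = 175 hPa = 17500 Pa, q̄ = 0.0098 kg/kg → 0.0098 × 17500 / 9.8 = 17.50 mm
Layer 840–760 hPa: Δp = 80 hPa = 8000 Pa, q̄ = 0.0064 kg/kg → 0.0064 × 8000 / 9.8 = 5.22 mm
Layer 760–590 hPa: Δp = 170 hPa = 17000 Pa, q̄ = 0.004 kg/kg → 0.004 × 17000 / 9.8 = 6.94 mm
Layer 590–530 hPa: Δp = 60 hPa = 6000 Pa, q̄ = 0.0031 kg/kg → 0.0031 × 6000 / 9.8 = 1.90 mm
Layer 530–400 hPa: Δp = 130 hPa = 13000 Pa, q̄ = 0.0019 kg/kg → 0.0019 × 13000 / 9.8 = 2.52 mm
PW = 17.50 + 5.22 + 6.94 + 1.90 + 2.52 = 34.08 ≈ 34.1 mm.
Rainfall = ε × PW = 0.12 × 34.1 = 4.1 mm.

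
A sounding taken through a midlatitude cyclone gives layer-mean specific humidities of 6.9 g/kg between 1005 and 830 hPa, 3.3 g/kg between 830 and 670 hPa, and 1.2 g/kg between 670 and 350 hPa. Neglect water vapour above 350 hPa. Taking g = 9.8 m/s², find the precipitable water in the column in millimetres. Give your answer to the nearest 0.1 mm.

PW ≈ 21.6 mm

Precipitable water is the column-integrated vapour mass per unit area: PW = (1/g) Σ q̄ Δp, with q in kg/kg and Δp in Pa (1 kg/m² of water = 1 mm).
Layer 1005–830 hPa: Δp = 175 hPa = 17500 Pa, q̄ = 0.0069 kg/kg → 0.0069 × 17500 / 9.8 = 12.32 mm
Layer 830–670 hPa: Δp = 160 hPa = 16000 Pa, q̄ = 0.0033 kg/kg → 0.0033 × 16000 / 9.8 = 5.39 mm
Layer 670–350 hPa: Δp = 320 hPa = 32000 Pa, q̄ = 0.0012 kg/kg → 0.0012 × 32000 / 9.8 = 3.92 mm
PW = 12.32 + 5.39 + 3.92 = 21.63 ≈ 21.6 mm.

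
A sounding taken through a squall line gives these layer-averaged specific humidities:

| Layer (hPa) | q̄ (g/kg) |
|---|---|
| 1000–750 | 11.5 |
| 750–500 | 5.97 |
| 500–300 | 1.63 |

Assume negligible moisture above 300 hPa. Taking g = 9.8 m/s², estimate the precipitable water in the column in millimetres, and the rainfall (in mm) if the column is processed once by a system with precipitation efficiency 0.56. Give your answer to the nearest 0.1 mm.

PW ≈ 47.9 mm; rainfall ≈ 26.8 mm

Precipitable water is the column-integrated vapour mass per unit area: PW = (1/g) Σ q̄ Δp, with q in kg/kg and Δp in Pa (1 kg/m² of water = 1 mm).
Layer 1000–750 hPa: Δp = 250 hPa = 25000 Pa, q̄ = 0.0115 kg/kg → 0.0115 × 25000 / 9.8 = 29.34 mm
Layer 750–500 hPa: Δp = 250 hPa = 25000 Pa, q̄ = 0.00597 kg/kg → 0.00597 × 25000 / 9.8 = 15.23 mm
Layer 500–300 hPa: Δp = 200 hPa = 20000 Pa, q̄ = 0.00163 kg/kg → 0.00163 × 20000 / 9.8 = 3.33 mm
PW = 29.34 + 15.23 + 3.33 = 47.90 ≈ 47.9 mm.
Rainfall = ε × PW = 0.56 × 47.9 = 26.8 mm.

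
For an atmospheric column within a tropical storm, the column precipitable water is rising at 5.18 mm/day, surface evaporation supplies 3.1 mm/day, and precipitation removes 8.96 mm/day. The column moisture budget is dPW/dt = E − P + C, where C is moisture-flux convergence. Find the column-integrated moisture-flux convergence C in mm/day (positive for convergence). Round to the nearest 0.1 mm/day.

C ≈ 11.0 mm/day

dPW/dt = +5.18 mm/day.
C = dPW/dt − E + P = (+5.18) − 3.1 + 8.96 = 11.0 mm/day.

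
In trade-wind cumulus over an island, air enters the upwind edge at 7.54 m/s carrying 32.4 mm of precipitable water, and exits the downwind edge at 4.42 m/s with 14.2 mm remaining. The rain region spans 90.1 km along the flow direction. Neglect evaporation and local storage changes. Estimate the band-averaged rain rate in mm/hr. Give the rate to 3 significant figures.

Column moisture flux per unit crosswind length is F = V × PW.
Inflow: F_in = 7.54 × 32.4 = 244.296 mm·m/s
Outflow: F_out = 4.42 × 14.2 = 62.764 mm·m/s
Steady-state rate R = (F_in − F_out)/L = (244.296 − 62.764) / 90100 m = 2.015e-03 mm/s.
R = 2.015e-03 × 3600 = 7.25 mm/hr.

R ≈ 7.25 mm/hr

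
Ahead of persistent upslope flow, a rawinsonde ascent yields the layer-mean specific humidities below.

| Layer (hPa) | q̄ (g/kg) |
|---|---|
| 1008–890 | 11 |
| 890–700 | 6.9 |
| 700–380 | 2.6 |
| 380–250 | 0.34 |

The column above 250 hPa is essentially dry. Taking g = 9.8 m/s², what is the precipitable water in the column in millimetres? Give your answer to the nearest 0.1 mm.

Precipitable water is the column-integrated vapour mass per unit area: PW = (1/g) Σ q̄ Δp, with q in kg/kg and Δp in Pa (1 kg/m² of water = 1 mm).
Layer 1008–890 hPa: Δp = 118 hPa = 11800 Pa, q̄ = 0.011 kg/kg → 0.011 × 11800 / 9.8 = 13.24 mm
Layer 890–700 hPa: Δp = 190 hPa = 19000 Pa, q̄ = 0.0069 kg/kg → 0.0069 × 19000 / 9.8 = 13.38 mm
Layer 700–380 hPa: Δp = 320 hPa = 32000 Pa, q̄ = 0.0026 kg/kg → 0.0026 × 32000 / 9.8 = 8.49 mm
Layer 380–250 hPa: Δp = 130 hPa = 13000 Pa, q̄ = 0.00034 kg/kg → 0.00034 × 13000 / 9.8 = 0.45 mm
PW = 13.24 + 13.38 + 8.49 + 0.45 = 35.56 ≈ 35.6 mm.

PW ≈ 35.6 mm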